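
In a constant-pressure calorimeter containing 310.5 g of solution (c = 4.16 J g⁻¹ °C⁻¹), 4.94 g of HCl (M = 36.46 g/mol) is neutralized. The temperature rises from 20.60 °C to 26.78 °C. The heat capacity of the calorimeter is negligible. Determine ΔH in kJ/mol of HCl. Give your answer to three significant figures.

ΔH = -58.9 kJ/mol

|ΔT| = |26.78 − 20.60| = 6.18 °C
|q_surr| = (310.5 × 4.16) × 6.18 = 1291.68 × 6.18 = 7983 J
n(HCl) = 4.94 / 36.46 = 0.1355 mol
Temperature rose, so q_rxn = −|q_surr| = -7.983 kJ
ΔH = q_rxn / n = -58.92 kJ/mol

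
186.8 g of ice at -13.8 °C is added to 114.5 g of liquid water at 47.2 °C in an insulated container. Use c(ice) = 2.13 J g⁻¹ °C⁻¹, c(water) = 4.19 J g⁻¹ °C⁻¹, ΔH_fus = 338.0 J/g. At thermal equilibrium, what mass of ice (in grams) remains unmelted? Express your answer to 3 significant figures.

m_ice remaining = 136 g

Heat to warm all ice to 0 °C: 186.8×2.13×13.8 = 5490.8 J
Heat released by water cooling to 0 °C: 114.5×4.19×47.2 = 22644 J
22644 J < 5490.8 + 186.8×338.0 = 68629.2 J, so not all ice melts; final T = 0 °C.
Heat left for melting: 22644 − 5490.8 = 17153.2 J
Mass melted = 17153.2 / 338.0 = 50.75 g
Ice remaining = 186.8 − 50.75 = 136.05 g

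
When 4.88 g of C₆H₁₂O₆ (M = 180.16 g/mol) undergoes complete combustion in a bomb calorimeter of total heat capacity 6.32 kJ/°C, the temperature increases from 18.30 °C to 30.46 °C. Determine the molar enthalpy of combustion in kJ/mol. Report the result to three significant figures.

ΔH = -2840 kJ/mol

ΔT = 30.46 − 18.30 = 12.16 °C
q_cal = C_cal × ΔT = 6.32 × 12.16 = 76.8512 kJ
n = 4.88 / 180.16 = 0.02709 mol
q_rxn = −q_cal = -76.8512 kJ
ΔH = -76.8512 / 0.02709 = -2837 kJ/mol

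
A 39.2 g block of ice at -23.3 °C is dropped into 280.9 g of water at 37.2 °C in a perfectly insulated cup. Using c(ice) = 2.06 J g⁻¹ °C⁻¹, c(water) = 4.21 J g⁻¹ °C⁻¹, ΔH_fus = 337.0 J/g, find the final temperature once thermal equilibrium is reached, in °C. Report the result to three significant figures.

T_f = 21.4 °C

Heat to bring ice to 0 °C and melt it: q₁ = 39.2×2.06×23.3 + 39.2×337.0 = 15092 J
Heat the water can supply cooling to 0 °C: 280.9×4.21×37.2 = 43992.3 J > q₁, so all ice melts.
Energy balance: 280.9×4.21×(37.2 − T) = 15092 + 39.2×4.21×(T − 0)
1182.589(37.2 − T) = 15092 + 165.032 T
43992.3 − 15092 = 1347.621 T
T = 28900.3 / 1347.621 = 21.445 °C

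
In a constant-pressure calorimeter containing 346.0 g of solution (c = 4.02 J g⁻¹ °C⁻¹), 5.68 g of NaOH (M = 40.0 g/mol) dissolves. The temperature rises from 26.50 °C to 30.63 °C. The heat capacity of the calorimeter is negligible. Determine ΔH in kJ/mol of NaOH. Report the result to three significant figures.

ΔH = -40.5 kJ/mol

|ΔT| = |30.63 − 26.50| = 4.13 °C
|q_surr| = (346.0 × 4.02) × 4.13 = 1390.92 × 4.13 = 5744 J
n(NaOH) = 5.68 / 40.0 = 0.1420 mol
Temperature rose, so q_rxn = −|q_surr| = -5.744 kJ
ΔH = q_rxn / n = -40.45 kJ/mol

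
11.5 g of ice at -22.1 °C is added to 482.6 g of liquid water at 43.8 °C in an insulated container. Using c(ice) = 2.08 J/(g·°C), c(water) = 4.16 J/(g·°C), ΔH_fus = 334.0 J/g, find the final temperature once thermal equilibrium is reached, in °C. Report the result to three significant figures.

T_f = 40.7 °C

Heat to bring ice to 0 °C and melt it: q₁ = 11.5×2.08×22.1 + 11.5×334.0 = 4369.6 J
Heat the water can supply cooling to 0 °C: 482.6×4.16×43.8 = 87933.6 J > q₁, so all ice melts.
Energy balance: 482.6×4.16×(43.8 − T) = 4369.6 + 11.5×4.16×(T − 0)
2007.616(43.8 − T) = 4369.6 + 47.84 T
87933.6 − 4369.6 = 2055.456 T
T = 83564.0 / 2055.456 = 40.65 °C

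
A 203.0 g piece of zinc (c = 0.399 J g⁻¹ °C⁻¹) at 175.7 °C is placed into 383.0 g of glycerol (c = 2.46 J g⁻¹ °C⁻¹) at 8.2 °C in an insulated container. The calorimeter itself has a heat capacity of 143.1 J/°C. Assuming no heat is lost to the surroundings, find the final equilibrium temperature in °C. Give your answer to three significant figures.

T_f = 19.8 °C

Heat lost by zinc = heat gained by glycerol + calorimeter.
(203.0)(0.399)(175.7 − T) = [(383.0)(2.46) + 143.1](T − 8.2)
80.997 (175.7 − T) = 1085.28 (T − 8.2)
14231 − 80.997 T = 1085.28 T − 8899.3
23130.3 = 1166.277 T
T = 19.83 °C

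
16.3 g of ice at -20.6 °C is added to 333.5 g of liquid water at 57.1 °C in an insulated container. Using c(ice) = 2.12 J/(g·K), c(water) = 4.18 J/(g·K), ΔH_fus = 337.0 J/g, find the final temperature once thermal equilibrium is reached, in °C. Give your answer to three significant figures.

T_f = 50.2 °C

Heat to bring ice to 0 °C and melt it: q₁ = 16.3×2.12×20.6 + 16.3×337.0 = 6205.0 J
Heat the water can supply cooling to 0 °C: 333.5×4.18×57.1 = 79599.1 J > q₁, so all ice melts.
Energy balance: 333.5×4.18×(57.1 − T) = 6205.0 + 16.3×4.18×(T − 0)
1394.03(57.1 − T) = 6205.0 + 68.134 T
79599.1 − 6205.0 = 1462.164 T
T = 73394.1 / 1462.164 = 50.20 °C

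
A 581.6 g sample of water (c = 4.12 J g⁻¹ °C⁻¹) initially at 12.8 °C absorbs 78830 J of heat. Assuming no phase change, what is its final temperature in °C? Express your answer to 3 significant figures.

T_f = 45.7 °C

ΔT = q / (m c) = 78830 / (581.6 × 4.12) = 32.90 °C
T_f = 12.8 + 32.90 = 45.70 °C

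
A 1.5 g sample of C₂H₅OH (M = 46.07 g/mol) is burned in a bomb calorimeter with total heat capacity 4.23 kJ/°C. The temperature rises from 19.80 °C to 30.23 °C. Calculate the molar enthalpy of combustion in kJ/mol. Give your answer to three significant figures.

ΔT = 30.23 − 19.80 = 10.43 °C
q_cal = C_cal × ΔT = 4.23 × 10.43 = 44.1189 kJ
n = 1.5 / 46.07 = 0.03256 mol
q_rxn = −q_cal = -44.1189 kJ
ΔH = -44.1189 / 0.03256 = -1355 kJ/mol

ΔH = -1360 kJ/mol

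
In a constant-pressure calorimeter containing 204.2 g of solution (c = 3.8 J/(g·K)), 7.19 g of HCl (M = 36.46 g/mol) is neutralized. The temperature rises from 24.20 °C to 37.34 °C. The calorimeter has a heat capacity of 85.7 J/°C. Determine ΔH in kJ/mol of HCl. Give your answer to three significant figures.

ΔH = -57.4 kJ/mol

|ΔT| = |37.34 − 24.20| = 13.14 °C
|q_surr| = (204.2 × 3.8 + 85.7) × 13.14 = 861.66 × 13.14 = 11320 J
n(HCl) = 7.19 / 36.46 = 0.1972 mol
Temperature rose, so q_rxn = −|q_surr| = -11.32 kJ
ΔH = q_rxn / n = -57.40 kJ/mol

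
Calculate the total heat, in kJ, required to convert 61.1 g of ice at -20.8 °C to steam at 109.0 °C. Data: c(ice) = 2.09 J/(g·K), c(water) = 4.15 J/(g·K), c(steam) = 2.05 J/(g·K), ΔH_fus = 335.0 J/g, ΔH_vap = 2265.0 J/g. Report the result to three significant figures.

q = 188 kJ

q1 (heat ice -20.8→0.0 °C): 61.1 × 2.09 × 20.8 = 2656 J
q2 (melt at 0 °C): 61.1 × 335.0 = 20469 J
q3 (heat water 0.0→100.0 °C): 61.1 × 4.15 × 100.0 = 25357 J
q4 (vaporize at 100 °C): 61.1 × 2265.0 = 138392 J
q5 (heat steam 100.0→109.0 °C): 61.1 × 2.05 × 9.0 = 1127 J
Total: 2656 + 20469 + 25357 + 138392 + 1127 = 188001 J = 188 kJ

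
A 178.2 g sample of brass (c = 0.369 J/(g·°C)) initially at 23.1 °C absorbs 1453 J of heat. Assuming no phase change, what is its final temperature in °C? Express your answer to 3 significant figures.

ΔT = q / (m c) = 1453 / (178.2 × 0.369) = 22.10 °C
T_f = 23.1 + 22.10 = 45.20 °C

T_f = 45.2 °C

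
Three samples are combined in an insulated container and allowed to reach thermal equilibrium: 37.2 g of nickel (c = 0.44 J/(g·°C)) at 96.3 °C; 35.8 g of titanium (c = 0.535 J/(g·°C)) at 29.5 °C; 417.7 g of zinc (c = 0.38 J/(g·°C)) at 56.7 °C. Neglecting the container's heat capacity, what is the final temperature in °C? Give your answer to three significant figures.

Σ mᵢcᵢ(T − Tᵢ) = 0  ⇒  T = Σ mᵢcᵢTᵢ / Σ mᵢcᵢ
Σ mᵢcᵢ = 37.2×0.44 + 35.8×0.535 + 417.7×0.38 = 194.247
Σ mᵢcᵢTᵢ = 16.368×96.3 + 19.153×29.5 + 158.726×56.7 = 11141
T = 11141 / 194.247 = 57.35 °C

T_f = 57.4 °C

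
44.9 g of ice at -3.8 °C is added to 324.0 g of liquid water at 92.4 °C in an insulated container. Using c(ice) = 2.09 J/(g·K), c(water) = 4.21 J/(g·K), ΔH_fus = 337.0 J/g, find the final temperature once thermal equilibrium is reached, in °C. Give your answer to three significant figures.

Heat to bring ice to 0 °C and melt it: q₁ = 44.9×2.09×3.8 + 44.9×337.0 = 15488 J
Heat the water can supply cooling to 0 °C: 324.0×4.21×92.4 = 126037 J > q₁, so all ice melts.
Energy balance: 324.0×4.21×(92.4 − T) = 15488 + 44.9×4.21×(T − 0)
1364.04(92.4 − T) = 15488 + 189.029 T
126037 − 15488 = 1553.069 T
T = 110549 / 1553.069 = 71.18 °C

T_f = 71.2 °C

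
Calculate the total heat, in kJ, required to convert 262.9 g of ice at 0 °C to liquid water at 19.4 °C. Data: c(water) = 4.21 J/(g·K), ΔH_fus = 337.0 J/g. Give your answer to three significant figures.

q1 (melt at 0 °C): 262.9 × 337.0 = 88597 J
q2 (heat water 0.0→19.4 °C): 262.9 × 4.21 × 19.4 = 21472 J
Total: 88597 + 21472 = 110069 J = 110 kJ

q = 110 kJ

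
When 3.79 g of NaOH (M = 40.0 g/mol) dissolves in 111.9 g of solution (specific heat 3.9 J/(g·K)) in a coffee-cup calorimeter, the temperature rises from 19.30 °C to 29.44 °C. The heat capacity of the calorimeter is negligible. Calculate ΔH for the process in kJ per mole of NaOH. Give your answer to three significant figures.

|ΔT| = |29.44 − 19.30| = 10.14 °C
|q_surr| = (111.9 × 3.9) × 10.14 = 436.41 × 10.14 = 4425 J
n(NaOH) = 3.79 / 40.0 = 0.09475 mol
Temperature rose, so q_rxn = −|q_surr| = -4.425 kJ
ΔH = q_rxn / n = -46.70 kJ/mol

ΔH = -46.7 kJ/mol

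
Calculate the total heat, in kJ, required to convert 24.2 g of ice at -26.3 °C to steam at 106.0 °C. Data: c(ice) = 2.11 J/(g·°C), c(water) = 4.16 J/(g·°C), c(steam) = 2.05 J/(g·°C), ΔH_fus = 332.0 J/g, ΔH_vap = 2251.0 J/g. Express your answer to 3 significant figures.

q = 74.2 kJ

q1 (heat ice -26.3→0.0 °C): 24.2 × 2.11 × 26.3 = 1343 J
q2 (melt at 0 °C): 24.2 × 332.0 = 8034 J
q3 (heat water 0.0→100.0 °C): 24.2 × 4.16 × 100.0 = 10067 J
q4 (vaporize at 100 °C): 24.2 × 2251.0 = 54474 J
q5 (heat steam 100.0→106.0 °C): 24.2 × 2.05 × 6.0 = 298 J
Total: 1343 + 8034 + 10067 + 54474 + 298 = 74216 J = 74.2 kJ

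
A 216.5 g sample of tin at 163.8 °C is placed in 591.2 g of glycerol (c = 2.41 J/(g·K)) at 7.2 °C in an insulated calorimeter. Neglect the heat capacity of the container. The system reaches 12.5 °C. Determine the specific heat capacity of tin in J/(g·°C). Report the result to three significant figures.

c = 0.231 J/(g·°C)

q_gained = (591.2 × 2.41) × (12.5 − 7.2) = 7551 J
q_lost = 216.5 × c × (163.8 − 12.5) = 32756.45 c
Set equal: c = 7551 / 32756.45 = 0.231 J/(g·°C)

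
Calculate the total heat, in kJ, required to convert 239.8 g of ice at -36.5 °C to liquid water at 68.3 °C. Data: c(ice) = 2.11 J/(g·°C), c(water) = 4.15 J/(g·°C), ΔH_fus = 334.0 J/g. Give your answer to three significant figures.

q1 (heat ice -36.5→0.0 °C): 239.8 × 2.11 × 36.5 = 18468 J
q2 (melt at 0 °C): 239.8 × 334.0 = 80093 J
q3 (heat water 0.0→68.3 °C): 239.8 × 4.15 × 68.3 = 67970 J
Total: 18468 + 80093 + 67970 = 166531 J = 167 kJ

q = 167 kJ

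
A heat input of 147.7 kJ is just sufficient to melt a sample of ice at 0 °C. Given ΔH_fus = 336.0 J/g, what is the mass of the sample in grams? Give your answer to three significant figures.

m = q / ΔH_fus = 147700 J / 336.0 J/g = 440 g

m = 440 g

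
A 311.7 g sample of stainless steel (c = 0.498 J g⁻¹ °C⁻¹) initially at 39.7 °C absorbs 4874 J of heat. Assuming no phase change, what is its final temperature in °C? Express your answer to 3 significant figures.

T_f = 71.1 °C

ΔT = q / (m c) = 4874 / (311.7 × 0.498) = 31.40 °C
T_f = 39.7 + 31.40 = 71.10 °C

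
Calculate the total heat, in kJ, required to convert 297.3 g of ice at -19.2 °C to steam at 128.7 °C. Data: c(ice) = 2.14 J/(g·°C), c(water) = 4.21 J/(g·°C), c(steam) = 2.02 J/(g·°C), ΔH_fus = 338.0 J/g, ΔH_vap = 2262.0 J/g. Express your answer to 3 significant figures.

q = 928 kJ

q1 (heat ice -19.2→0.0 °C): 297.3 × 2.14 × 19.2 = 12215 J
q2 (melt at 0 °C): 297.3 × 338.0 = 100487 J
q3 (heat water 0.0→100.0 °C): 297.3 × 4.21 × 100.0 = 125163 J
q4 (vaporize at 100 °C): 297.3 × 2262.0 = 672493 J
q5 (heat steam 100.0→128.7 °C): 297.3 × 2.02 × 28.7 = 17236 J
Total: 12215 + 100487 + 125163 + 672493 + 17236 = 927594 J = 928 kJ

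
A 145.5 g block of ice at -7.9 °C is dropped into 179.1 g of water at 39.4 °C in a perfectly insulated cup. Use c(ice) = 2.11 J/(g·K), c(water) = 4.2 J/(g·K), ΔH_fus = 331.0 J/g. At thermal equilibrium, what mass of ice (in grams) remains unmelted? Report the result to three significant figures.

m_ice remaining = 63.3 g

Heat to warm all ice to 0 °C: 145.5×2.11×7.9 = 2425.3 J
Heat released by water cooling to 0 °C: 179.1×4.2×39.4 = 29637 J
29637 J < 2425.3 + 145.5×331.0 = 50585.8 J, so not all ice melts; final T = 0 °C.
Heat left for melting: 29637 − 2425.3 = 27211.7 J
Mass melted = 27211.7 / 331.0 = 82.21 g
Ice remaining = 145.5 − 82.21 = 63.29 g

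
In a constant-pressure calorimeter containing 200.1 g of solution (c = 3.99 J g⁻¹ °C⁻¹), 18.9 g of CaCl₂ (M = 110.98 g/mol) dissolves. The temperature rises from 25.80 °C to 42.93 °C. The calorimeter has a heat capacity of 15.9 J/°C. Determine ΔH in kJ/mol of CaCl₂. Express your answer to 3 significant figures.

ΔH = -81.9 kJ/mol

|ΔT| = |42.93 − 25.80| = 17.13 °C
|q_surr| = (200.1 × 3.99 + 15.9) × 17.13 = 814.299 × 17.13 = 13950 J
n(CaCl₂) = 18.9 / 110.98 = 0.1703 mol
Temperature rose, so q_rxn = −|q_surr| = -13.95 kJ
ΔH = q_rxn / n = -81.91 kJ/mol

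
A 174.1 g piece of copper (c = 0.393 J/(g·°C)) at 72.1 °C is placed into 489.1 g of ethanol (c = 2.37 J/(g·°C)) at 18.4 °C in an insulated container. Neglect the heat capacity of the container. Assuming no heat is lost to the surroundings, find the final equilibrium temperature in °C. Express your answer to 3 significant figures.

T_f = 21.4 °C

Heat lost by copper = heat gained by ethanol.
(174.1)(0.393)(72.1 − T) = (489.1)(2.37)(T − 18.4)
68.4213 (72.1 − T) = 1159.167 (T − 18.4)
4933.2 − 68.4213 T = 1159.167 T − 21329
26262.2 = 1227.5883 T
T = 21.39 °C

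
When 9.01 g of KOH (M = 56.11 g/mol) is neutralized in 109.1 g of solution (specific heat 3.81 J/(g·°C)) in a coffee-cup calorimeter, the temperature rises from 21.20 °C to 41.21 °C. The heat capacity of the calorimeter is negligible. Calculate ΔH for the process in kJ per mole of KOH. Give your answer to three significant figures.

|ΔT| = |41.21 − 21.20| = 20.01 °C
|q_surr| = (109.1 × 3.81) × 20.01 = 415.671 × 20.01 = 8318 J
n(KOH) = 9.01 / 56.11 = 0.1606 mol
Temperature rose, so q_rxn = −|q_surr| = -8.318 kJ
ΔH = q_rxn / n = -51.79 kJ/mol

ΔH = -51.8 kJ/mol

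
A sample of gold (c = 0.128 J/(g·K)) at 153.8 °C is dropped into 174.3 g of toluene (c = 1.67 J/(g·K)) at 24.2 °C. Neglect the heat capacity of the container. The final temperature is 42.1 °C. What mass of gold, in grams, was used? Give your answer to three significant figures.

q_gained = (174.3 × 1.67) × (42.1 − 24.2) = 5210 J
q_lost = m × 0.128 × (153.8 − 42.1) = 14.2976 m
m = 5210 / 14.2976 = 364 g

m = 364 g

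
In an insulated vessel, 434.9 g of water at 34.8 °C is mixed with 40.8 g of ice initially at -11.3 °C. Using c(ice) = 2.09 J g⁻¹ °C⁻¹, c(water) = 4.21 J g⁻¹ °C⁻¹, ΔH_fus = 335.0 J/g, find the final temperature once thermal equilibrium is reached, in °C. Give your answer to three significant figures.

T_f = 24.5 °C

Heat to bring ice to 0 °C and melt it: q₁ = 40.8×2.09×11.3 + 40.8×335.0 = 14632 J
Heat the water can supply cooling to 0 °C: 434.9×4.21×34.8 = 63716.3 J > q₁, so all ice melts.
Energy balance: 434.9×4.21×(34.8 − T) = 14632 + 40.8×4.21×(T − 0)
1830.929(34.8 − T) = 14632 + 171.768 T
63716.3 − 14632 = 2002.697 T
T = 49084.3 / 2002.697 = 24.51 °C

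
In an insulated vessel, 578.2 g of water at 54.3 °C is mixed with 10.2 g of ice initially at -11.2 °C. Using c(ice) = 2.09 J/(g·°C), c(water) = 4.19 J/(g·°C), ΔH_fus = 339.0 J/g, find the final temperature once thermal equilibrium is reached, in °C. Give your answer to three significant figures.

Heat to bring ice to 0 °C and melt it: q₁ = 10.2×2.09×11.2 + 10.2×339.0 = 3696.6 J
Heat the water can supply cooling to 0 °C: 578.2×4.19×54.3 = 131550 J > q₁, so all ice melts.
Energy balance: 578.2×4.19×(54.3 − T) = 3696.6 + 10.2×4.19×(T − 0)
2422.658(54.3 − T) = 3696.6 + 42.738 T
131550 − 3696.6 = 2465.396 T
T = 127853.4 / 2465.396 = 51.86 °C

T_f = 51.9 °C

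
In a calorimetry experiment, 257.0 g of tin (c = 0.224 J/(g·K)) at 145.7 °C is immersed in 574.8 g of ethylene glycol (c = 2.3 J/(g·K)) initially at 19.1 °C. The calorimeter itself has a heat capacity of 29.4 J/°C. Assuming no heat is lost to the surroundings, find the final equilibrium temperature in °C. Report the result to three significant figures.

Heat lost by tin = heat gained by ethylene glycol + calorimeter.
(257.0)(0.224)(145.7 − T) = [(574.8)(2.3) + 29.4](T − 19.1)
57.568 (145.7 − T) = 1351.44 (T − 19.1)
8387.7 − 57.568 T = 1351.44 T − 25813
34200.7 = 1409.008 T
T = 24.27 °C

T_f = 24.3 °C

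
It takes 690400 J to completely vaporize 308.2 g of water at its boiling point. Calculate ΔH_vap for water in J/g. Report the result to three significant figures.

ΔH_vap = 2240 J/g

ΔH_vap = q / m = 690400 / 308.2 = 2240 J/g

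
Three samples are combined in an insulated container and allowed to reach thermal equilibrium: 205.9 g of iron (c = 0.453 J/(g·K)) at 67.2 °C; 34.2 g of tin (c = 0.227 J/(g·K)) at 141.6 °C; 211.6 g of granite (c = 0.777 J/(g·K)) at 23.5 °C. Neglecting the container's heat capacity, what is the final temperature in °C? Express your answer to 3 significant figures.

Σ mᵢcᵢ(T − Tᵢ) = 0  ⇒  T = Σ mᵢcᵢTᵢ / Σ mᵢcᵢ
Σ mᵢcᵢ = 205.9×0.453 + 34.2×0.227 + 211.6×0.777 = 265.4493
Σ mᵢcᵢTᵢ = 93.2727×67.2 + 7.7634×141.6 + 164.4132×23.5 = 11231
T = 11231 / 265.4493 = 42.31 °C

T_f = 42.3 °C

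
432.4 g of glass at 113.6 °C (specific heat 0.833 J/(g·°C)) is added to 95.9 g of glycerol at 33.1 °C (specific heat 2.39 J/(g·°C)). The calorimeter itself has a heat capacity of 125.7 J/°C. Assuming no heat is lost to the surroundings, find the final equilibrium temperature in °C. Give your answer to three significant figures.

T_f = 73.6 °C

Heat lost by glass = heat gained by glycerol + calorimeter.
(432.4)(0.833)(113.6 − T) = [(95.9)(2.39) + 125.7](T − 33.1)
360.1892 (113.6 − T) = 354.901 (T − 33.1)
40917 − 360.1892 T = 354.901 T − 11747
52664 = 715.0902 T
T = 73.647 °C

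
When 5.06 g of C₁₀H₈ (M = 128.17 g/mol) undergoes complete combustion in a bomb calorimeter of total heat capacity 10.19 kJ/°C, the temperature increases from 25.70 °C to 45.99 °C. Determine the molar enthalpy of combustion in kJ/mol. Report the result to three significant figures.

ΔH = -5240 kJ/mol

ΔT = 45.99 − 25.70 = 20.29 °C
q_cal = C_cal × ΔT = 10.19 × 20.29 = 206.7551 kJ
n = 5.06 / 128.17 = 0.03948 mol
q_rxn = −q_cal = -206.7551 kJ
ΔH = -206.7551 / 0.03948 = -5237 kJ/mol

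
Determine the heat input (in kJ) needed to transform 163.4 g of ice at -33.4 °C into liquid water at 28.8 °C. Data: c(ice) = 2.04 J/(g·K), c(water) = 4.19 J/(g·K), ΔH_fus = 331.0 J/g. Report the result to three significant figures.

q = 84.9 kJ

q1 (heat ice -33.4→0.0 °C): 163.4 × 2.04 × 33.4 = 11133 J
q2 (melt at 0 °C): 163.4 × 331.0 = 54085 J
q3 (heat water 0.0→28.8 °C): 163.4 × 4.19 × 28.8 = 19718 J
Total: 11133 + 54085 + 19718 = 84936 J = 84.9 kJ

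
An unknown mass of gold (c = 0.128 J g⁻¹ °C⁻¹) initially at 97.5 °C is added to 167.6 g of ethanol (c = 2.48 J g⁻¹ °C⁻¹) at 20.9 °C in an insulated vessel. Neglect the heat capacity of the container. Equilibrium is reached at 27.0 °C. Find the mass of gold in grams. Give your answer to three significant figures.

q_gained = (167.6 × 2.48) × (27.0 − 20.9) = 2535 J
q_lost = m × 0.128 × (97.5 − 27.0) = 9.024 m
m = 2535 / 9.024 = 281 g

m = 281 g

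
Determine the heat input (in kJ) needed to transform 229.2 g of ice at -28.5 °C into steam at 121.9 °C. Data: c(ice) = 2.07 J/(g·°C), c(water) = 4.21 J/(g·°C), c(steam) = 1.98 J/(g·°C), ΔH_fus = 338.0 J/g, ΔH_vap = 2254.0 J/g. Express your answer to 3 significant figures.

q1 (heat ice -28.5→0.0 °C): 229.2 × 2.07 × 28.5 = 13522 J
q2 (melt at 0 °C): 229.2 × 338.0 = 77470 J
q3 (heat water 0.0→100.0 °C): 229.2 × 4.21 × 100.0 = 96493 J
q4 (vaporize at 100 °C): 229.2 × 2254.0 = 516617 J
q5 (heat steam 100.0→121.9 °C): 229.2 × 1.98 × 21.9 = 9939 J
Total: 13522 + 77470 + 96493 + 516617 + 9939 = 714041 J = 714 kJ

q = 714 kJ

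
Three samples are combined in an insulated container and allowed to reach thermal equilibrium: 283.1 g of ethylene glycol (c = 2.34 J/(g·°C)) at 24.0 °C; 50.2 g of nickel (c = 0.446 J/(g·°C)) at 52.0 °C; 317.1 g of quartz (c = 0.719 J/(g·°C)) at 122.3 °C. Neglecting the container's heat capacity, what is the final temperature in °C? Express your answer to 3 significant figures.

Σ mᵢcᵢ(T − Tᵢ) = 0  ⇒  T = Σ mᵢcᵢTᵢ / Σ mᵢcᵢ
Σ mᵢcᵢ = 283.1×2.34 + 50.2×0.446 + 317.1×0.719 = 912.8381
Σ mᵢcᵢTᵢ = 662.454×24.0 + 22.3892×52.0 + 227.9949×122.3 = 44947
T = 44947 / 912.8381 = 49.24 °C

T_f = 49.2 °C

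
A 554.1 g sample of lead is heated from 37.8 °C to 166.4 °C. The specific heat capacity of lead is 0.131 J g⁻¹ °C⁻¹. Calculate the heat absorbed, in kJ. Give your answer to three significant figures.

q = m c ΔT = 554.1 × 0.131 × (166.4 − 37.8)
q = 554.1 × 0.131 × 128.6 = 9334.7 J = 9.33 kJ

q = 9.33 kJ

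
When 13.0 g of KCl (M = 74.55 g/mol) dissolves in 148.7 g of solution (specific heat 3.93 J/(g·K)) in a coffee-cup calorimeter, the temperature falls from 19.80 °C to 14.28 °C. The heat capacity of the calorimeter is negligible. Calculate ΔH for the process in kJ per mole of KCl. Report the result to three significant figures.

ΔH = 18.5 kJ/mol

|ΔT| = |14.28 − 19.80| = 5.52 °C
|q_surr| = (148.7 × 3.93) × 5.52 = 584.391 × 5.52 = 3226 J
n(KCl) = 13.0 / 74.55 = 0.1744 mol
Temperature fell, so q_rxn = +|q_surr| = 3.226 kJ
ΔH = q_rxn / n = 18.50 kJ/mol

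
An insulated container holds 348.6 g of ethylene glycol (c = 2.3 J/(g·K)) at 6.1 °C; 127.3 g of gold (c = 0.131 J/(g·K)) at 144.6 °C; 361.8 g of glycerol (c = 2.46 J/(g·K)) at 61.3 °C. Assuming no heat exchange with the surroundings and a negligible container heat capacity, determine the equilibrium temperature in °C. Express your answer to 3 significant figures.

T_f = 36.2 °C

Σ mᵢcᵢ(T − Tᵢ) = 0  ⇒  T = Σ mᵢcᵢTᵢ / Σ mᵢcᵢ
Σ mᵢcᵢ = 348.6×2.3 + 127.3×0.131 + 361.8×2.46 = 1708.4843
Σ mᵢcᵢTᵢ = 801.78×6.1 + 16.6763×144.6 + 890.028×61.3 = 61861
T = 61861 / 1708.4843 = 36.21 °C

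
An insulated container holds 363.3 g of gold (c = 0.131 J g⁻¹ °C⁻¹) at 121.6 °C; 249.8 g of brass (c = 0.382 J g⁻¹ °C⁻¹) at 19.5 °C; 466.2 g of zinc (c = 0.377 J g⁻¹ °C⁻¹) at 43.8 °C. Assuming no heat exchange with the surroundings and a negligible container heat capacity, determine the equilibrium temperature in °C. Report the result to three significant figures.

T_f = 48.1 °C

Σ mᵢcᵢ(T − Tᵢ) = 0  ⇒  T = Σ mᵢcᵢTᵢ / Σ mᵢcᵢ
Σ mᵢcᵢ = 363.3×0.131 + 249.8×0.382 + 466.2×0.377 = 318.7733
Σ mᵢcᵢTᵢ = 47.5923×121.6 + 95.4236×19.5 + 175.7574×43.8 = 15346
T = 15346 / 318.7733 = 48.14 °C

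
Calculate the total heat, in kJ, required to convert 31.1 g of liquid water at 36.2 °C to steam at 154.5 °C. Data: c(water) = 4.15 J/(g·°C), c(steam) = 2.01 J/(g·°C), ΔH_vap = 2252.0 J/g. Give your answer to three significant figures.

q = 81.7 kJ

q1 (heat water 36.2→100.0 °C): 31.1 × 4.15 × 63.8 = 8234 J
q2 (vaporize at 100 °C): 31.1 × 2252.0 = 70037 J
q3 (heat steam 100.0→154.5 °C): 31.1 × 2.01 × 54.5 = 3407 J
Total: 8234 + 70037 + 3407 = 81678 J = 81.7 kJ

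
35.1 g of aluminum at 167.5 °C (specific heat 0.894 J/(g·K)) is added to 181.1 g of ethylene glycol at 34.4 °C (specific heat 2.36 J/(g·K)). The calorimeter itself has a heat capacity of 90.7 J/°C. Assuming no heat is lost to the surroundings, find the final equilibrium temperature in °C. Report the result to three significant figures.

Heat lost by aluminum = heat gained by ethylene glycol + calorimeter.
(35.1)(0.894)(167.5 − T) = [(181.1)(2.36) + 90.7](T − 34.4)
31.3794 (167.5 − T) = 518.096 (T − 34.4)
5256.0 − 31.3794 T = 518.096 T − 17823
23079.0 = 549.4754 T
T = 42.00 °C

T_f = 42.0 °C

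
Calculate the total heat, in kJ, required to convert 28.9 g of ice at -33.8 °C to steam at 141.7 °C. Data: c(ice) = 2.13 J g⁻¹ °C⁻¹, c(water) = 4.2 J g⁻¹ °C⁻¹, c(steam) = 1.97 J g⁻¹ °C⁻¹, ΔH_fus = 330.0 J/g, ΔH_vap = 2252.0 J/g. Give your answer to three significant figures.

q1 (heat ice -33.8→0.0 °C): 28.9 × 2.13 × 33.8 = 2081 J
q2 (melt at 0 °C): 28.9 × 330.0 = 9537 J
q3 (heat water 0.0→100.0 °C): 28.9 × 4.2 × 100.0 = 12138 J
q4 (vaporize at 100 °C): 28.9 × 2252.0 = 65083 J
q5 (heat steam 100.0→141.7 °C): 28.9 × 1.97 × 41.7 = 2374 J
Total: 2081 + 9537 + 12138 + 65083 + 2374 = 91213 J = 91.2 kJ

q = 91.2 kJ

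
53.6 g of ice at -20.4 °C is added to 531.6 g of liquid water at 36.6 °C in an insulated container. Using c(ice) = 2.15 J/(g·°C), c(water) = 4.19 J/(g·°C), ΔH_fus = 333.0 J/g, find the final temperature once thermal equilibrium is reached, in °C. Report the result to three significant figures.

T_f = 25.0 °C

Heat to bring ice to 0 °C and melt it: q₁ = 53.6×2.15×20.4 + 53.6×333.0 = 20200 J
Heat the water can supply cooling to 0 °C: 531.6×4.19×36.6 = 81523.0 J > q₁, so all ice melts.
Energy balance: 531.6×4.19×(36.6 − T) = 20200 + 53.6×4.19×(T − 0)
2227.404(36.6 − T) = 20200 + 224.584 T
81523.0 − 20200 = 2451.988 T
T = 61323.0 / 2451.988 = 25.01 °C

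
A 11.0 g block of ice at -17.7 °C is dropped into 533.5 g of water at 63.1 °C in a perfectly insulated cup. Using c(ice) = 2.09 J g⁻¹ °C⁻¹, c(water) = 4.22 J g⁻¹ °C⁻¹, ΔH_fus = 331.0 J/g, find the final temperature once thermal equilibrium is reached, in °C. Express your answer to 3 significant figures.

T_f = 60.1 °C

Heat to bring ice to 0 °C and melt it: q₁ = 11.0×2.09×17.7 + 11.0×331.0 = 4047.9 J
Heat the water can supply cooling to 0 °C: 533.5×4.22×63.1 = 142061 J > q₁, so all ice melts.
Energy balance: 533.5×4.22×(63.1 − T) = 4047.9 + 11.0×4.22×(T − 0)
2251.37(63.1 − T) = 4047.9 + 46.42 T
142061 − 4047.9 = 2297.79 T
T = 138013.1 / 2297.79 = 60.06 °C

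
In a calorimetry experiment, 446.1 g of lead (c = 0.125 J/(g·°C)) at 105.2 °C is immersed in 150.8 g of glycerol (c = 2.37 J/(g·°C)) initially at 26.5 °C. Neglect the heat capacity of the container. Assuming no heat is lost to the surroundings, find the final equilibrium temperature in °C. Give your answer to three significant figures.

T_f = 37.1 °C

Heat lost by lead = heat gained by glycerol.
(446.1)(0.125)(105.2 − T) = (150.8)(2.37)(T − 26.5)
55.7625 (105.2 − T) = 357.396 (T − 26.5)
5866.2 − 55.7625 T = 357.396 T − 9471.0
15337.2 = 413.1585 T
T = 37.12 °C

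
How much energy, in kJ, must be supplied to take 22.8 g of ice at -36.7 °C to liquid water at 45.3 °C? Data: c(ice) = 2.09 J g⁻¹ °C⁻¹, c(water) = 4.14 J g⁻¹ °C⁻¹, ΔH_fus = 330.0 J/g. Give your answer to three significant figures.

q1 (heat ice -36.7→0.0 °C): 22.8 × 2.09 × 36.7 = 1749 J
q2 (melt at 0 °C): 22.8 × 330.0 = 7524 J
q3 (heat water 0.0→45.3 °C): 22.8 × 4.14 × 45.3 = 4276 J
Total: 1749 + 7524 + 4276 = 13549 J = 13.5 kJ

q = 13.5 kJ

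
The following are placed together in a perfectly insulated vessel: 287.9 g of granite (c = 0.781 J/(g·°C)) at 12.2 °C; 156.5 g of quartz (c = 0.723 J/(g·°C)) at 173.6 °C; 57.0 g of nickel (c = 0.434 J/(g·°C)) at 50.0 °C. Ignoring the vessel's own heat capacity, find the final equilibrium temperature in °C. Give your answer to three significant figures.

Σ mᵢcᵢ(T − Tᵢ) = 0  ⇒  T = Σ mᵢcᵢTᵢ / Σ mᵢcᵢ
Σ mᵢcᵢ = 287.9×0.781 + 156.5×0.723 + 57.0×0.434 = 362.7374
Σ mᵢcᵢTᵢ = 224.8499×12.2 + 113.1495×173.6 + 24.738×50.0 = 23623
T = 23623 / 362.7374 = 65.12 °C

T_f = 65.1 °C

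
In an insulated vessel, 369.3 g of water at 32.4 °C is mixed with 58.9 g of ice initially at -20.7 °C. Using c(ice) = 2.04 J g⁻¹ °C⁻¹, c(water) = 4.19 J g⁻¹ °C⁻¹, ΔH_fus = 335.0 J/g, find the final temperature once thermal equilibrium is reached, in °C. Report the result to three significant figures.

T_f = 15.6 °C

Heat to bring ice to 0 °C and melt it: q₁ = 58.9×2.04×20.7 + 58.9×335.0 = 22219 J
Heat the water can supply cooling to 0 °C: 369.3×4.19×32.4 = 50134.7 J > q₁, so all ice melts.
Energy balance: 369.3×4.19×(32.4 − T) = 22219 + 58.9×4.19×(T − 0)
1547.367(32.4 − T) = 22219 + 246.791 T
50134.7 − 22219 = 1794.158 T
T = 27915.7 / 1794.158 = 15.56 °C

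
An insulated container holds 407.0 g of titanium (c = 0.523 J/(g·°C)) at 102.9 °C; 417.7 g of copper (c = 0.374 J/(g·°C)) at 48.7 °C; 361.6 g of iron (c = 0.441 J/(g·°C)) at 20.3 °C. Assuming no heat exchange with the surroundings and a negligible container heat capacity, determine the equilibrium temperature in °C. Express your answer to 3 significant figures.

T_f = 62.0 °C

Σ mᵢcᵢ(T − Tᵢ) = 0  ⇒  T = Σ mᵢcᵢTᵢ / Σ mᵢcᵢ
Σ mᵢcᵢ = 407.0×0.523 + 417.7×0.374 + 361.6×0.441 = 528.5464
Σ mᵢcᵢTᵢ = 212.861×102.9 + 156.2198×48.7 + 159.4656×20.3 = 32748
T = 32748 / 528.5464 = 61.96 °C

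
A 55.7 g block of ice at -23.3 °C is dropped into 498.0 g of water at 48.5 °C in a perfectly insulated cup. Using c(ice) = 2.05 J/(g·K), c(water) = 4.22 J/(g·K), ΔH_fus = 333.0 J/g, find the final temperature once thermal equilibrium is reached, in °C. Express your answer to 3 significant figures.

T_f = 34.5 °C

Heat to bring ice to 0 °C and melt it: q₁ = 55.7×2.05×23.3 + 55.7×333.0 = 21209 J
Heat the water can supply cooling to 0 °C: 498.0×4.22×48.5 = 101926 J > q₁, so all ice melts.
Energy balance: 498.0×4.22×(48.5 − T) = 21209 + 55.7×4.22×(T − 0)
2101.56(48.5 − T) = 21209 + 235.054 T
101926 − 21209 = 2336.614 T
T = 80717 / 2336.614 = 34.54 °C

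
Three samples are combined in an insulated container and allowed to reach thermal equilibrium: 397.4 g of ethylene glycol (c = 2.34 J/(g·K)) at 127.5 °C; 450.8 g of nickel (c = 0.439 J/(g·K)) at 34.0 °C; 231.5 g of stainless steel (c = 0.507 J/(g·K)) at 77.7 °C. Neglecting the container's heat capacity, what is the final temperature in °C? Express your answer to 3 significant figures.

T_f = 108 °C

Σ mᵢcᵢ(T − Tᵢ) = 0  ⇒  T = Σ mᵢcᵢTᵢ / Σ mᵢcᵢ
Σ mᵢcᵢ = 397.4×2.34 + 450.8×0.439 + 231.5×0.507 = 1245.1877
Σ mᵢcᵢTᵢ = 929.916×127.5 + 197.9012×34.0 + 117.3705×77.7 = 134410
T = 134410 / 1245.1877 = 107.9 °C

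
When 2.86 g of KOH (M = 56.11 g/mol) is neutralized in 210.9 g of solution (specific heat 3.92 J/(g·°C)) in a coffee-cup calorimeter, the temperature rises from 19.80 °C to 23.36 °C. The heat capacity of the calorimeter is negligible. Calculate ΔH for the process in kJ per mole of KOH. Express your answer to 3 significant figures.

|ΔT| = |23.36 − 19.80| = 3.56 °C
|q_surr| = (210.9 × 3.92) × 3.56 = 826.728 × 3.56 = 2943 J
n(KOH) = 2.86 / 56.11 = 0.05097 mol
Temperature rose, so q_rxn = −|q_surr| = -2.943 kJ
ΔH = q_rxn / n = -57.74 kJ/mol

ΔH = -57.7 kJ/mol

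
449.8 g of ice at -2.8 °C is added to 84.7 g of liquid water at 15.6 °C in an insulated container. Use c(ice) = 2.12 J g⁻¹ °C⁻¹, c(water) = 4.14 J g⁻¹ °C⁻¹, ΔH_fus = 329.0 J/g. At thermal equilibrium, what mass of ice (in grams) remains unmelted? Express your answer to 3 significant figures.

m_ice remaining = 441 g

Heat to warm all ice to 0 °C: 449.8×2.12×2.8 = 2670.0 J
Heat released by water cooling to 0 °C: 84.7×4.14×15.6 = 5470.3 J
5470.3 J < 2670.0 + 449.8×329.0 = 150654.2 J, so not all ice melts; final T = 0 °C.
Heat left for melting: 5470.3 − 2670.0 = 2800.3 J
Mass melted = 2800.3 / 329.0 = 8.512 g
Ice remaining = 449.8 − 8.512 = 441.288 g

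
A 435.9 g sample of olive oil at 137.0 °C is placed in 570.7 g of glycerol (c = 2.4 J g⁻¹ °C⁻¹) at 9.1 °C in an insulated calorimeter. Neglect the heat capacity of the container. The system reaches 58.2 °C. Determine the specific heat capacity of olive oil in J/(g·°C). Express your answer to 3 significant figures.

q_gained = (570.7 × 2.4) × (58.2 − 9.1) = 67250 J
q_lost = 435.9 × c × (137.0 − 58.2) = 34348.92 c
Set equal: c = 67250 / 34348.92 = 1.96 J/(g·°C)

c = 1.96 J/(g·°C)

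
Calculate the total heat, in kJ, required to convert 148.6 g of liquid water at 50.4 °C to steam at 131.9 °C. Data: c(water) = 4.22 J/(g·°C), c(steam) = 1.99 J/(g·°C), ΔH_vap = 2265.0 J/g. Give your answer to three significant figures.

q = 377 kJ

q1 (heat water 50.4→100.0 °C): 148.6 × 4.22 × 49.6 = 31104 J
q2 (vaporize at 100 °C): 148.6 × 2265.0 = 336579 J
q3 (heat steam 100.0→131.9 °C): 148.6 × 1.99 × 31.9 = 9433 J
Total: 31104 + 336579 + 9433 = 377116 J = 377 kJ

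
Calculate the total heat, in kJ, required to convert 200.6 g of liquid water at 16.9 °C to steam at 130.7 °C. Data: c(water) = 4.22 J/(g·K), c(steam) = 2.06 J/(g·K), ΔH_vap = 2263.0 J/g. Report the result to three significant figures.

q1 (heat water 16.9→100.0 °C): 200.6 × 4.22 × 83.1 = 70347 J
q2 (vaporize at 100 °C): 200.6 × 2263.0 = 453958 J
q3 (heat steam 100.0→130.7 °C): 200.6 × 2.06 × 30.7 = 12686 J
Total: 70347 + 453958 + 12686 = 536991 J = 537 kJ

q = 537 kJ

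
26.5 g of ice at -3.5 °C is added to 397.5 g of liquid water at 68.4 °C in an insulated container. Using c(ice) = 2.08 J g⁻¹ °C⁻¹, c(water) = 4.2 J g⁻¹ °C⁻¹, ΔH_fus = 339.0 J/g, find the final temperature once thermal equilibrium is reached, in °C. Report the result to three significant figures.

T_f = 59.0 °C

Heat to bring ice to 0 °C and melt it: q₁ = 26.5×2.08×3.5 + 26.5×339.0 = 9176.4 J
Heat the water can supply cooling to 0 °C: 397.5×4.2×68.4 = 114194 J > q₁, so all ice melts.
Energy balance: 397.5×4.2×(68.4 − T) = 9176.4 + 26.5×4.2×(T − 0)
1669.5(68.4 − T) = 9176.4 + 111.3 T
114194 − 9176.4 = 1780.8 T
T = 105017.6 / 1780.8 = 58.97 °C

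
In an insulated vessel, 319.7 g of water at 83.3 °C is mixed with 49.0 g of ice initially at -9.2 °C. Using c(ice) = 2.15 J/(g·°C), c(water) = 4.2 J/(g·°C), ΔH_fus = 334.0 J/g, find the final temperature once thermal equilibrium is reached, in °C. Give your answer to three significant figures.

Heat to bring ice to 0 °C and melt it: q₁ = 49.0×2.15×9.2 + 49.0×334.0 = 17335 J
Heat the water can supply cooling to 0 °C: 319.7×4.2×83.3 = 111850 J > q₁, so all ice melts.
Energy balance: 319.7×4.2×(83.3 − T) = 17335 + 49.0×4.2×(T − 0)
1342.74(83.3 − T) = 17335 + 205.8 T
111850 − 17335 = 1548.54 T
T = 94515 / 1548.54 = 61.03 °C

T_f = 61.0 °C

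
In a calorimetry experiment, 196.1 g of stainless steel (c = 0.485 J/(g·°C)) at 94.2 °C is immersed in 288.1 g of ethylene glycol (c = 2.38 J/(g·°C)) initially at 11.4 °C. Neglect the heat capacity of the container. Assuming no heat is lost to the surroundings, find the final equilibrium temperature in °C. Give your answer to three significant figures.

Heat lost by stainless steel = heat gained by ethylene glycol.
(196.1)(0.485)(94.2 − T) = (288.1)(2.38)(T − 11.4)
95.1085 (94.2 − T) = 685.678 (T − 11.4)
8959.2 − 95.1085 T = 685.678 T − 7816.7
16775.9 = 780.7865 T
T = 21.49 °C

T_f = 21.5 °C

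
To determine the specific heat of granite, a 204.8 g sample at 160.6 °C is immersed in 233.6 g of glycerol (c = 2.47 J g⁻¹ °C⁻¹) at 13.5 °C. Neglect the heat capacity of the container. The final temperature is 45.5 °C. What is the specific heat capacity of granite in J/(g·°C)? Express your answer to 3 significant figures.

c = 0.783 J/(g·°C)

q_gained = (233.6 × 2.47) × (45.5 − 13.5) = 18460 J
q_lost = 204.8 × c × (160.6 − 45.5) = 23572.48 c
Set equal: c = 18460 / 23572.48 = 0.783 J/(g·°C)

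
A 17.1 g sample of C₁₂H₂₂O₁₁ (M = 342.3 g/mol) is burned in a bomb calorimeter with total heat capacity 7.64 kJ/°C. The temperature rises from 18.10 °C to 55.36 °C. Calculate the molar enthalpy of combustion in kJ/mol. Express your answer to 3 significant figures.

ΔT = 55.36 − 18.10 = 37.26 °C
q_cal = C_cal × ΔT = 7.64 × 37.26 = 284.6664 kJ
n = 17.1 / 342.3 = 0.04996 mol
q_rxn = −q_cal = -284.6664 kJ
ΔH = -284.6664 / 0.04996 = -5698 kJ/mol

ΔH = -5700 kJ/mol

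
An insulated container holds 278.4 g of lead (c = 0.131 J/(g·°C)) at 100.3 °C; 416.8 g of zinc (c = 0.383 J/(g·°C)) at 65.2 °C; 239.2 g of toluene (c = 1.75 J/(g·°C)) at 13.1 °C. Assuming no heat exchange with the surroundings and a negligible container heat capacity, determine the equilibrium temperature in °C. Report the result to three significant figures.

T_f = 31.8 °C

Σ mᵢcᵢ(T − Tᵢ) = 0  ⇒  T = Σ mᵢcᵢTᵢ / Σ mᵢcᵢ
Σ mᵢcᵢ = 278.4×0.131 + 416.8×0.383 + 239.2×1.75 = 614.7048
Σ mᵢcᵢTᵢ = 36.4704×100.3 + 159.6344×65.2 + 418.6×13.1 = 19550
T = 19550 / 614.7048 = 31.80 °C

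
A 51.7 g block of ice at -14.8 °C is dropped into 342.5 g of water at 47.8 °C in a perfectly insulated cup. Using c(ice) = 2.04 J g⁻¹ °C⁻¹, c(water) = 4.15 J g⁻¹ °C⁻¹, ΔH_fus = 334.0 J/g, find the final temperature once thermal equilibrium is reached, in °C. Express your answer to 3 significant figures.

T_f = 30.0 °C

Heat to bring ice to 0 °C and melt it: q₁ = 51.7×2.04×14.8 + 51.7×334.0 = 18829 J
Heat the water can supply cooling to 0 °C: 342.5×4.15×47.8 = 67941.7 J > q₁, so all ice melts.
Energy balance: 342.5×4.15×(47.8 − T) = 18829 + 51.7×4.15×(T − 0)
1421.375(47.8 − T) = 18829 + 214.555 T
67941.7 − 18829 = 1635.930 T
T = 49112.7 / 1635.930 = 30.02 °C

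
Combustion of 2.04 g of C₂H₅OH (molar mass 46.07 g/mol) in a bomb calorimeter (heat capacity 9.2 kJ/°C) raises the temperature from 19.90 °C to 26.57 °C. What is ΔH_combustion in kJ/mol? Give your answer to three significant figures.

ΔH = -1390 kJ/mol

ΔT = 26.57 − 19.90 = 6.67 °C
q_cal = C_cal × ΔT = 9.2 × 6.67 = 61.364 kJ
n = 2.04 / 46.07 = 0.04428 mol
q_rxn = −q_cal = -61.364 kJ
ΔH = -61.364 / 0.04428 = -1386 kJ/mol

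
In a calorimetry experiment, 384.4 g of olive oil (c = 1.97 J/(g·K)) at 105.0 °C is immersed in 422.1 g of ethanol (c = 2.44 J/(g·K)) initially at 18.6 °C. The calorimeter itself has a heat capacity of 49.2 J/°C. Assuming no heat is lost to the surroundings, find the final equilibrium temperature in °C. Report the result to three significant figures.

T_f = 54.2 °C

Heat lost by olive oil = heat gained by ethanol + calorimeter.
(384.4)(1.97)(105.0 − T) = [(422.1)(2.44) + 49.2](T − 18.6)
757.268 (105.0 − T) = 1079.124 (T − 18.6)
79513 − 757.268 T = 1079.124 T − 20072
99585 = 1836.392 T
T = 54.23 °C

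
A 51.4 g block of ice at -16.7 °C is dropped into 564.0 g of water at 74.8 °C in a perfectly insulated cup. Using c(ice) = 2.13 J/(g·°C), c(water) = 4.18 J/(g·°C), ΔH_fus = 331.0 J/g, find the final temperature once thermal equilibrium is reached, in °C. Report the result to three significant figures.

T_f = 61.2 °C

Heat to bring ice to 0 °C and melt it: q₁ = 51.4×2.13×16.7 + 51.4×331.0 = 18842 J
Heat the water can supply cooling to 0 °C: 564.0×4.18×74.8 = 176342 J > q₁, so all ice melts.
Energy balance: 564.0×4.18×(74.8 − T) = 18842 + 51.4×4.18×(T − 0)
2357.52(74.8 − T) = 18842 + 214.852 T
176342 − 18842 = 2572.372 T
T = 157500 / 2572.372 = 61.23 °C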